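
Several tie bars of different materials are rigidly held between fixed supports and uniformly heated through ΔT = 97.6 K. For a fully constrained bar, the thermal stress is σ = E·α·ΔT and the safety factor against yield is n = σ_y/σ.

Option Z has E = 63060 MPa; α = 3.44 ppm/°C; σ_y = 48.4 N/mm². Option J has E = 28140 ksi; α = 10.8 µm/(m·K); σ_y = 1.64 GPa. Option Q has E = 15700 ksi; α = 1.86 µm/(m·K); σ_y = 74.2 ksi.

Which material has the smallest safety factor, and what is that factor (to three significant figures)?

option Z, n = 2.29

With everything in SI (GPa, ×10⁻⁶/K, MPa):
  option Z: E = 63.06, α = 3.44, σ_y = 48.40 → σ = 21.2 MPa, n = 2.29
  option J: E = 194.0, α = 10.8, σ_y = 1640 → σ = 205 MPa, n = 8.02
  option Q: E = 108.2, α = 1.86, σ_y = 511.6 → σ = 19.7 MPa, n = 26.0
Smallest n: option Z with n = 2.29.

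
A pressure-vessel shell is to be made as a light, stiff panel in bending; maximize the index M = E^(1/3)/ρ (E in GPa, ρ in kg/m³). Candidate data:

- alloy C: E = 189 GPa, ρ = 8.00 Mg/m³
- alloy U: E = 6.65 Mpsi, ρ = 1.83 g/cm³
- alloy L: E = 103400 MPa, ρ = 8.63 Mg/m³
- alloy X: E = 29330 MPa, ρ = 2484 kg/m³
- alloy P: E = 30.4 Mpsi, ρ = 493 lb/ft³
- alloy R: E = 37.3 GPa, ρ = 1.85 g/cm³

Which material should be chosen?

alloy U

Convert each candidate to consistent units, then evaluate M:
  alloy C: E = 189.0 GPa, ρ = 8000 kg/m³
  alloy U: E = 45.85 GPa, ρ = 1830 kg/m³
  alloy L: E = 103.4 GPa, ρ = 8630 kg/m³
  alloy X: E = 29.33 GPa, ρ = 2484 kg/m³
  alloy P: E = 209.6 GPa, ρ = 7897 kg/m³
  alloy R: E = 37.30 GPa, ρ = 1850 kg/m³
  alloy U: M = 1.96×10⁻³
  alloy R: M = 1.81×10⁻³
  alloy X: M = 1.24×10⁻³
  alloy P: M = 0.752×10⁻³
  alloy C: M = 0.717×10⁻³
  alloy L: M = 0.544×10⁻³
The maximum is for alloy U.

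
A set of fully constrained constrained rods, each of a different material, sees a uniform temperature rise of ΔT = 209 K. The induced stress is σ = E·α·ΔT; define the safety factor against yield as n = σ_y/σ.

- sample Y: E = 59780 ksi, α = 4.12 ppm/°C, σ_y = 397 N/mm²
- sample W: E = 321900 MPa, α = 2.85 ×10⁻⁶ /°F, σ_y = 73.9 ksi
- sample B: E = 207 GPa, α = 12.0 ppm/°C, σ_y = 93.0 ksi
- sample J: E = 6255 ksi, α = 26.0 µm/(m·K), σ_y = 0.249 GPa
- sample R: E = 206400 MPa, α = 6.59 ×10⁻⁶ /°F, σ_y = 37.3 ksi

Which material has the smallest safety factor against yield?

sample R

Per material, after unit conversion:
  sample Y: E = 412.2, α = 4.12, σ_y = 397.0 → σ = 355 MPa, n = 1.12
  sample W: E = 321.9, α = 5.13, σ_y = 509.5 → σ = 345 MPa, n = 1.48
  sample B: E = 207.0, α = 12.0, σ_y = 641.2 → σ = 519 MPa, n = 1.24
  sample J: E = 43.13, α = 26.0, σ_y = 249.0 → σ = 234 MPa, n = 1.06
  sample R: E = 206.4, α = 11.9, σ_y = 257.2 → σ = 512 MPa, n = 0.503
Sample R has the lowest safety factor, n = 0.503.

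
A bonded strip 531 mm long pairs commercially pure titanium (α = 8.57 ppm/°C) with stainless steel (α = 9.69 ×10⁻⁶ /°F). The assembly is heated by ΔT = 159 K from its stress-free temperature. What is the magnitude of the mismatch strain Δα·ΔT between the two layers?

stainless steel: α = 9.69×10⁻⁶/°F × 9/5 = 17.4×10⁻⁶/K.
Δα = |8.57 − 17.4|×10⁻⁶/K = 8.87×10⁻⁶/K.
Mismatch strain = Δα·ΔT = 8.87×10⁻⁶ × 159.0 = 1.41×10⁻³.

1.41×10⁻³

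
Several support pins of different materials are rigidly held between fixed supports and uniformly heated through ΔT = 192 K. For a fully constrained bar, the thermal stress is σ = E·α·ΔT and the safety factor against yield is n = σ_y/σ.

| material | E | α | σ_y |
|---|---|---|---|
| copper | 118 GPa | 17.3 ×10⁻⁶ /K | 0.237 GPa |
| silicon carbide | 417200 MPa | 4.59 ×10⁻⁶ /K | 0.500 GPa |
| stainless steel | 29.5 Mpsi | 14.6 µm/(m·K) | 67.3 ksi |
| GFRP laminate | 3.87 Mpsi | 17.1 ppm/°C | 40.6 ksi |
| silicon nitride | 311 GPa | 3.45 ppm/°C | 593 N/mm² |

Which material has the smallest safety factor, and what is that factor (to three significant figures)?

In consistent units (E in GPa, α in ×10⁻⁶/K, σ_y in MPa):
  copper: E = 118.0, α = 17.3, σ_y = 237.0 → σ = 392 MPa, n = 0.605
  silicon carbide: E = 417.2, α = 4.59, σ_y = 500.0 → σ = 368 MPa, n = 1.36
  stainless steel: E = 203.4, α = 14.6, σ_y = 464.0 → σ = 570 MPa, n = 0.814
  GFRP laminate: E = 26.68, α = 17.1, σ_y = 279.9 → σ = 87.6 MPa, n = 3.20
  silicon nitride: E = 311.0, α = 3.45, σ_y = 593.0 → σ = 206 MPa, n = 2.88
Smallest n: copper with n = 0.605.

copper, n = 0.605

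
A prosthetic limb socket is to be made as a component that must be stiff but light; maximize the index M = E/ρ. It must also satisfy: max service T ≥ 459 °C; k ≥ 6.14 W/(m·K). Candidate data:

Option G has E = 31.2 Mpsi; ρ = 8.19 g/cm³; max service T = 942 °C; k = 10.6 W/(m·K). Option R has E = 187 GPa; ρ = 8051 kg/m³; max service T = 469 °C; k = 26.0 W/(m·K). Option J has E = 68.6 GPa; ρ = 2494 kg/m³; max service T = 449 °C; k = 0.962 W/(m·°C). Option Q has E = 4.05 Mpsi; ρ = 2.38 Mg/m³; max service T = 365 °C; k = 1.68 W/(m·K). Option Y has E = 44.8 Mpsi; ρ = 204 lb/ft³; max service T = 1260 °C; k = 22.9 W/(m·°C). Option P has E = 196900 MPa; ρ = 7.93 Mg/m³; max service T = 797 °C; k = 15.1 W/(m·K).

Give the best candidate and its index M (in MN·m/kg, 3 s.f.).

Screen on constraints: max service T ≥ 459 °C; k ≥ 6.14 W/(m·K). Survivors: option G, option R, option Y, option P.
Normalizing units and computing the index:
  option G: E = 215.1 GPa, ρ = 8190 kg/m³
  option R: E = 187.0 GPa, ρ = 8051 kg/m³
  option Y: E = 308.9 GPa, ρ = 3268 kg/m³
  option P: E = 196.9 GPa, ρ = 7930 kg/m³
  option Y: M = 94.5 MN·m/kg
  option G: M = 26.3 MN·m/kg
  option P: M = 24.8 MN·m/kg
  option R: M = 23.2 MN·m/kg
Option Y has the largest M.

option Y, M = 94.5 MN·m/kg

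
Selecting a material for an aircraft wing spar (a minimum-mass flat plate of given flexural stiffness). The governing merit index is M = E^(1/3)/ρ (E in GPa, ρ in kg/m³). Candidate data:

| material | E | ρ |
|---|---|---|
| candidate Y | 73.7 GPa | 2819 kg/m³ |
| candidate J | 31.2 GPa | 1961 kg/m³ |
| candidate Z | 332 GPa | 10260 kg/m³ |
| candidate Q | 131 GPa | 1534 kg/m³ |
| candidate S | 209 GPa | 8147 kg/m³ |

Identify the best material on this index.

candidate Q

Evaluate M for each candidate:
  candidate Q: M = 3.31×10⁻³
  candidate J: M = 1.61×10⁻³
  candidate Y: M = 1.49×10⁻³
  candidate S: M = 0.728×10⁻³
  candidate Z: M = 0.675×10⁻³
Candidate Q has the largest M.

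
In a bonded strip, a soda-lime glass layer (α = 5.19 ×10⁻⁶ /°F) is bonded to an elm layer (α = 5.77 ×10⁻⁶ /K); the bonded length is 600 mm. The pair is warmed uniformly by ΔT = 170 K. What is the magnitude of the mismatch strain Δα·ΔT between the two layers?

soda-lime glass: α = 5.19×10⁻⁶/°F × 9/5 = 9.34×10⁻⁶/K.
Δα = |9.34 − 5.77|×10⁻⁶/K = 3.57×10⁻⁶/K.
Mismatch strain = Δα·ΔT = 3.57×10⁻⁶ × 170.0 = 6.07×10⁻⁴.

6.07×10⁻⁴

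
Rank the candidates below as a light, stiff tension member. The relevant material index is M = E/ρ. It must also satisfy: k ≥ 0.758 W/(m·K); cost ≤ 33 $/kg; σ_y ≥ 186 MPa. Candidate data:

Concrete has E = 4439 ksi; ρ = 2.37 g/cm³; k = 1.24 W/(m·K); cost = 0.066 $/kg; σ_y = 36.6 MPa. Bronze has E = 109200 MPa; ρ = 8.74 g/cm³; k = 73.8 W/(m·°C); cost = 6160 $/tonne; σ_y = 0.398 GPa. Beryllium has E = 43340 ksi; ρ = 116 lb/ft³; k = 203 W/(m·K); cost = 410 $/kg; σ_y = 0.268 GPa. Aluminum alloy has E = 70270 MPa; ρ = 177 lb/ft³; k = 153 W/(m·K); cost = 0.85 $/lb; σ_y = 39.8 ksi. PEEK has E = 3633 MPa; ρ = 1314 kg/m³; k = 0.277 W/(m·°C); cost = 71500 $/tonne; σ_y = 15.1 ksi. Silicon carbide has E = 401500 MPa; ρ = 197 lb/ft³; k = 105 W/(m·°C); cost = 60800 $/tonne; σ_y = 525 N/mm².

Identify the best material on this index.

aluminum alloy

Screen on constraints: k ≥ 0.758 W/(m·K); cost ≤ 33 $/kg; σ_y ≥ 186 MPa. Survivors: bronze, aluminum alloy.
Normalizing units and computing the index:
  bronze: E = 109.2 GPa, ρ = 8740 kg/m³
  aluminum alloy: E = 70.27 GPa, ρ = 2835 kg/m³
  aluminum alloy: M = 24.8 MN·m/kg
  bronze: M = 12.5 MN·m/kg
Highest index: aluminum alloy.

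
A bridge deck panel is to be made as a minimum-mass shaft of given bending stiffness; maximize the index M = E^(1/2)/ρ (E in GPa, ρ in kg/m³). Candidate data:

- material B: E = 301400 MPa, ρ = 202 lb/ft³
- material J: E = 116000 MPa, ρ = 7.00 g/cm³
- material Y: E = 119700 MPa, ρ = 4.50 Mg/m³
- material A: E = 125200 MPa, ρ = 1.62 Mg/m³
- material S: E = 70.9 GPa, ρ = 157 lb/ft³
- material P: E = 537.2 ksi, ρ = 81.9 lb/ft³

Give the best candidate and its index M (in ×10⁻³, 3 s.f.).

Normalizing units and computing the index:
  material B: E = 301.4 GPa, ρ = 3236 kg/m³
  material J: E = 116.0 GPa, ρ = 7000 kg/m³
  material Y: E = 119.7 GPa, ρ = 4500 kg/m³
  material A: E = 125.2 GPa, ρ = 1620 kg/m³
  material S: E = 70.90 GPa, ρ = 2515 kg/m³
  material P: E = 3.704 GPa, ρ = 1312 kg/m³
  material A: M = 6.91×10⁻³
  material B: M = 5.37×10⁻³
  material S: M = 3.35×10⁻³
  material Y: M = 2.43×10⁻³
  material J: M = 1.54×10⁻³
  material P: M = 1.47×10⁻³
The maximum is for material A.

material A, M = 6.91×10⁻³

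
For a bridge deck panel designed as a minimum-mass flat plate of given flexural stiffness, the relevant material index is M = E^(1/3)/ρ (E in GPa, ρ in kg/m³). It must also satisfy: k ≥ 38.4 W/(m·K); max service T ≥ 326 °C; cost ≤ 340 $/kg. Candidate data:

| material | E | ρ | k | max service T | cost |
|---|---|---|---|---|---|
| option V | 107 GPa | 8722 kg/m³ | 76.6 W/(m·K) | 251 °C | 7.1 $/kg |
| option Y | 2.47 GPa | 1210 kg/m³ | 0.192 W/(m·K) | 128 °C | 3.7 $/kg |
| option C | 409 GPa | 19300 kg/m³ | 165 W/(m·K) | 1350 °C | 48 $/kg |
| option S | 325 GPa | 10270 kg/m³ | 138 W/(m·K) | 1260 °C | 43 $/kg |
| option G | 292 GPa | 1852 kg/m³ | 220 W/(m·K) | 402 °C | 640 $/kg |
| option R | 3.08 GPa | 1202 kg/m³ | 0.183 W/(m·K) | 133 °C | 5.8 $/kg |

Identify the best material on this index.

Screen on constraints: k ≥ 38.4 W/(m·K); max service T ≥ 326 °C; cost ≤ 340 $/kg. Survivors: option C, option S.
Per-candidate index values:
  option S: M = 0.669×10⁻³
  option C: M = 0.385×10⁻³
Option S ranks first.

option S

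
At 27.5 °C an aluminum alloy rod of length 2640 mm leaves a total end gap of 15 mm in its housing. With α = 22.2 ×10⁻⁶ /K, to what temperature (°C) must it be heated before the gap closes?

283 °C

α·L₀·ΔT = 15.0 mm ⇒ ΔT = 15.0 / (22.2×10⁻⁶ × 2640.0) = 255.9 K.
T = 27.5 + 255.9 = 283.4 °C.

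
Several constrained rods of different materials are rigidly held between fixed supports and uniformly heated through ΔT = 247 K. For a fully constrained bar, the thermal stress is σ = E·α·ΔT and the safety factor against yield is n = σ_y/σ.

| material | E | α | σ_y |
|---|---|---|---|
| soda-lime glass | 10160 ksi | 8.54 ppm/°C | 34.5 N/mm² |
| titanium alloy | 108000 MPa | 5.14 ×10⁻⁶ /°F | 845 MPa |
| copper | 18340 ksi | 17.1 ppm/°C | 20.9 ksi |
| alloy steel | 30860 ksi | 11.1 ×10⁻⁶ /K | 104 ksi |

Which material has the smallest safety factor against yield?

soda-lime glass

Converting E to GPa, α to ×10⁻⁶/K, σ_y to MPa, then σ and n for each:
  soda-lime glass: E = 70.05, α = 8.54, σ_y = 34.50 → σ = 148 MPa, n = 0.233
  titanium alloy: E = 108.0, α = 9.25, σ_y = 845.0 → σ = 247 MPa, n = 3.42
  copper: E = 126.4, α = 17.1, σ_y = 144.1 → σ = 534 MPa, n = 0.270
  alloy steel: E = 212.8, α = 11.1, σ_y = 717.1 → σ = 583 MPa, n = 1.23
Soda-lime glass has the lowest safety factor, n = 0.233.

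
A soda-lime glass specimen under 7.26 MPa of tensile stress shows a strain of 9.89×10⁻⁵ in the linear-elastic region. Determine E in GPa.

73.4 GPa

E = σ/ε = 7.26 MPa / 9.89×10⁻⁵ = 73410 MPa = 73.4 GPa.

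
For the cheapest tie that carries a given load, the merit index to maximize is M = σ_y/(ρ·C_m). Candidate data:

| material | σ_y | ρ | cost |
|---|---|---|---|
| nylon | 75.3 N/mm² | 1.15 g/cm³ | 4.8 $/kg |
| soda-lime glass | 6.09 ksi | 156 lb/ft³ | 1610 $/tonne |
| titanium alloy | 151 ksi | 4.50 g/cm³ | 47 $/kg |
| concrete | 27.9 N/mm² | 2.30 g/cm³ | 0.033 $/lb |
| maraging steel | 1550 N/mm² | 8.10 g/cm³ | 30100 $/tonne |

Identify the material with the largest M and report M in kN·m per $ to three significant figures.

In SI units:
  nylon: σ_y = 75.30 MPa, ρ = 1150 kg/m³, cost = 4.800 $/kg
  soda-lime glass: σ_y = 41.99 MPa, ρ = 2499 kg/m³, cost = 1.610 $/kg
  titanium alloy: σ_y = 1041 MPa, ρ = 4500 kg/m³, cost = 47.00 $/kg
  concrete: σ_y = 27.90 MPa, ρ = 2300 kg/m³, cost = 0.07275 $/kg
  maraging steel: σ_y = 1550 MPa, ρ = 8100 kg/m³, cost = 30.10 $/kg
  concrete: M = 167 kN·m per $
  nylon: M = 13.6 kN·m per $
  soda-lime glass: M = 10.4 kN·m per $
  maraging steel: M = 6.36 kN·m per $
  titanium alloy: M = 4.92 kN·m per $
Highest index: concrete.

concrete, M = 167 kN·m per $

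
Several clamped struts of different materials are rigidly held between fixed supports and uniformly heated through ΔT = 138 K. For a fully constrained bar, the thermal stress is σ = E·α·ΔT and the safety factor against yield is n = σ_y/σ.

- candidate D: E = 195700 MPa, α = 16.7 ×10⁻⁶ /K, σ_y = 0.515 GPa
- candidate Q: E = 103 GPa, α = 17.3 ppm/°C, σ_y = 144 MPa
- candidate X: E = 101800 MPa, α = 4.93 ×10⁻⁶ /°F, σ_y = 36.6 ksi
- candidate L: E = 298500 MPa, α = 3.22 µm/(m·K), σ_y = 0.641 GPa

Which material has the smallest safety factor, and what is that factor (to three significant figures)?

With everything in SI (GPa, ×10⁻⁶/K, MPa):
  candidate D: E = 195.7, α = 16.7, σ_y = 515.0 → σ = 451 MPa, n = 1.14
  candidate Q: E = 103.0, α = 17.3, σ_y = 144.0 → σ = 246 MPa, n = 0.586
  candidate X: E = 101.8, α = 8.87, σ_y = 252.3 → σ = 125 MPa, n = 2.02
  candidate L: E = 298.5, α = 3.22, σ_y = 641.0 → σ = 133 MPa, n = 4.83
Candidate Q has the lowest safety factor, n = 0.586.

candidate Q, n = 0.586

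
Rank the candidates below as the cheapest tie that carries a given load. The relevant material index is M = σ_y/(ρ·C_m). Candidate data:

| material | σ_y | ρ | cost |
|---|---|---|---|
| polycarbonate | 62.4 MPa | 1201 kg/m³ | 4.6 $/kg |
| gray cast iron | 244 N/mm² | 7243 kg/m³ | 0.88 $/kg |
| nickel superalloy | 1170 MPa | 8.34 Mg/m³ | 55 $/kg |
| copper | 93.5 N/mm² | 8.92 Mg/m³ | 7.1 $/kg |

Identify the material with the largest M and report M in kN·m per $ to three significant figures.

gray cast iron, M = 38.3 kN·m per $

Convert each candidate to consistent units, then evaluate M:
  polycarbonate: σ_y = 62.40 MPa, ρ = 1201 kg/m³, cost = 4.600 $/kg
  gray cast iron: σ_y = 244.0 MPa, ρ = 7243 kg/m³, cost = 0.8800 $/kg
  nickel superalloy: σ_y = 1170 MPa, ρ = 8340 kg/m³, cost = 55.00 $/kg
  copper: σ_y = 93.50 MPa, ρ = 8920 kg/m³, cost = 7.100 $/kg
  gray cast iron: M = 38.3 kN·m per $
  polycarbonate: M = 11.3 kN·m per $
  nickel superalloy: M = 2.55 kN·m per $
  copper: M = 1.48 kN·m per $
Highest index: gray cast iron.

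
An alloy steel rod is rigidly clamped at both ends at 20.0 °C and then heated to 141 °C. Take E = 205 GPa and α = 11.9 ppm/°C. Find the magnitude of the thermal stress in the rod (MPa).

295 MPa

ΔT = 121.0 K. Constrained thermal stress σ = E·α·ΔT = 205.0×10³ MPa × 11.9×10⁻⁶ × 121.0 = 295 MPa (compressive).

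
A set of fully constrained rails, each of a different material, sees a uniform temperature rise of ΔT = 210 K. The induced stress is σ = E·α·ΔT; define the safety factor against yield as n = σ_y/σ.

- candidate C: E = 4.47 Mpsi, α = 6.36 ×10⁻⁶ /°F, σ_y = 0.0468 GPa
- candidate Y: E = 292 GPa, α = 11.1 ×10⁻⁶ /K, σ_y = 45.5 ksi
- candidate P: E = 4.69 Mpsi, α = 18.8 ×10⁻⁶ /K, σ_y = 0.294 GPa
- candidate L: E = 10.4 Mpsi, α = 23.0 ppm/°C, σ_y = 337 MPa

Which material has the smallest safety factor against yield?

With everything in SI (GPa, ×10⁻⁶/K, MPa):
  candidate C: E = 30.82, α = 11.4, σ_y = 46.80 → σ = 74.1 MPa, n = 0.632
  candidate Y: E = 292.0, α = 11.1, σ_y = 313.7 → σ = 681 MPa, n = 0.461
  candidate P: E = 32.34, α = 18.8, σ_y = 294.0 → σ = 128 MPa, n = 2.30
  candidate L: E = 71.71, α = 23.0, σ_y = 337.0 → σ = 346 MPa, n = 0.973
The minimum is candidate Y at n = 0.461.

candidate Y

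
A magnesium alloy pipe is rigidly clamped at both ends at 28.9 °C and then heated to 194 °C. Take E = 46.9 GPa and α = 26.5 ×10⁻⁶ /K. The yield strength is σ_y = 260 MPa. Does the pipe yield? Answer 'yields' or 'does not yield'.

does not yield

ΔT = 165.1 K. Constrained thermal stress σ = E·α·ΔT = 46.90×10³ MPa × 26.5×10⁻⁶ × 165.1 = 205 MPa (compressive).
Compare to σ_y = 260 MPa: σ < σ_y, so it does not yield.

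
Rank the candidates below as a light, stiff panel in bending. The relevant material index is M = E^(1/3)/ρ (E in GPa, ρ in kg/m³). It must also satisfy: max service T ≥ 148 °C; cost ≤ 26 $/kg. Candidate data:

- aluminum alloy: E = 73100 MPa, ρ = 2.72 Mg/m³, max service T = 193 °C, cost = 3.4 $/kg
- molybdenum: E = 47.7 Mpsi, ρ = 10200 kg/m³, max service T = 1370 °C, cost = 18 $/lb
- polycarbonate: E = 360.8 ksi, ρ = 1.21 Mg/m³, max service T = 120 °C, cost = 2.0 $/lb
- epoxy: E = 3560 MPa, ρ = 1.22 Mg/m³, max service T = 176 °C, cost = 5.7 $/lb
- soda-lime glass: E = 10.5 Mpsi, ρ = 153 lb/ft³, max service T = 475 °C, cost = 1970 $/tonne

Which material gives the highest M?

soda-lime glass

Screen on constraints: max service T ≥ 148 °C; cost ≤ 26 $/kg. Survivors: aluminum alloy, epoxy, soda-lime glass.
Normalizing units and computing the index:
  aluminum alloy: E = 73.10 GPa, ρ = 2720 kg/m³
  epoxy: E = 3.560 GPa, ρ = 1220 kg/m³
  soda-lime glass: E = 72.39 GPa, ρ = 2451 kg/m³
  soda-lime glass: M = 1.70×10⁻³
  aluminum alloy: M = 1.54×10⁻³
  epoxy: M = 1.25×10⁻³
Highest index: soda-lime glass.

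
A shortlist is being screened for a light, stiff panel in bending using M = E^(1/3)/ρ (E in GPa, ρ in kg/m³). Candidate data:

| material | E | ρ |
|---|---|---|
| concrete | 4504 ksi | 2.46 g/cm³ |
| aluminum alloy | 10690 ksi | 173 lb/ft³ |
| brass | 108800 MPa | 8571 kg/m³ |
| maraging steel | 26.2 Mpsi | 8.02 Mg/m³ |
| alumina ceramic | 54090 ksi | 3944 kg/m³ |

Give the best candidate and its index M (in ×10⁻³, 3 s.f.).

alumina ceramic, M = 1.83×10⁻³

Normalizing units and computing the index:
  concrete: E = 31.05 GPa, ρ = 2460 kg/m³
  aluminum alloy: E = 73.70 GPa, ρ = 2771 kg/m³
  brass: E = 108.8 GPa, ρ = 8571 kg/m³
  maraging steel: E = 180.6 GPa, ρ = 8020 kg/m³
  alumina ceramic: E = 372.9 GPa, ρ = 3944 kg/m³
  alumina ceramic: M = 1.83×10⁻³
  aluminum alloy: M = 1.51×10⁻³
  concrete: M = 1.28×10⁻³
  maraging steel: M = 0.705×10⁻³
  brass: M = 0.557×10⁻³
Alumina ceramic ranks first.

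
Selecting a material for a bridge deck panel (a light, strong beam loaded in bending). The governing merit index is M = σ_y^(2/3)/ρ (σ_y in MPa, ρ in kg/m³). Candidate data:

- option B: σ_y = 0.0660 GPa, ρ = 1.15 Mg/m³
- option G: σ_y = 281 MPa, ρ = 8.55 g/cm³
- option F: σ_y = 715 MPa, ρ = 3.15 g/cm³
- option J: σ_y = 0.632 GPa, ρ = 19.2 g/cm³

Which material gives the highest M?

Convert each candidate to consistent units, then evaluate M:
  option B: σ_y = 66.00 MPa, ρ = 1150 kg/m³
  option G: σ_y = 281.0 MPa, ρ = 8550 kg/m³
  option F: σ_y = 715.0 MPa, ρ = 3150 kg/m³
  option J: σ_y = 632.0 MPa, ρ = 19200 kg/m³
  option F: M = 25.4×10⁻³
  option B: M = 14.2×10⁻³
  option G: M = 5.02×10⁻³
  option J: M = 3.84×10⁻³
Option F ranks first.

option F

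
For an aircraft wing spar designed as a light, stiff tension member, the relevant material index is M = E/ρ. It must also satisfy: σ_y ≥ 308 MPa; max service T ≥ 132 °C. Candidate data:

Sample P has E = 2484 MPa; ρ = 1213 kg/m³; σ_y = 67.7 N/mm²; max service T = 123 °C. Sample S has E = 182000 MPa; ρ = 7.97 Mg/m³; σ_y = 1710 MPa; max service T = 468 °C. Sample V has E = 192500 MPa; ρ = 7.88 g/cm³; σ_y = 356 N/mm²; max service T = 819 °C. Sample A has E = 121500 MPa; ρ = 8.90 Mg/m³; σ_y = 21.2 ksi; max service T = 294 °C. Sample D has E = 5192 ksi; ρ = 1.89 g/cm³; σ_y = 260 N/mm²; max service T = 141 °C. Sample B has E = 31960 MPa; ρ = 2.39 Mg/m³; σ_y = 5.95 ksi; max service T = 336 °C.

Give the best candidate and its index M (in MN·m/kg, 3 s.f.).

Screen on constraints: σ_y ≥ 308 MPa; max service T ≥ 132 °C. Survivors: sample S, sample V.
Putting every candidate on a common basis:
  sample S: E = 182.0 GPa, ρ = 7970 kg/m³
  sample V: E = 192.5 GPa, ρ = 7880 kg/m³
  sample V: M = 24.4 MN·m/kg
  sample S: M = 22.8 MN·m/kg
Sample V has the largest M.

sample V, M = 24.4 MN·m/kg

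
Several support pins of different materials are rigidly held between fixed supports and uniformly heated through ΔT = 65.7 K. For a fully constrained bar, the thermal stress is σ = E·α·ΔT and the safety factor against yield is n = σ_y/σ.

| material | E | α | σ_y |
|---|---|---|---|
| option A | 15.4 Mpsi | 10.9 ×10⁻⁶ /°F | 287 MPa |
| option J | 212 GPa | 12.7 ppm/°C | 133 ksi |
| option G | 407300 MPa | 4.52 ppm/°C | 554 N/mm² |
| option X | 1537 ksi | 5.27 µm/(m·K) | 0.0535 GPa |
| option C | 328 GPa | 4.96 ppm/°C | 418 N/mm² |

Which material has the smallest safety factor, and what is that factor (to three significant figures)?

Per material, after unit conversion:
  option A: E = 106.2, α = 19.6, σ_y = 287.0 → σ = 137 MPa, n = 2.10
  option J: E = 212.0, α = 12.7, σ_y = 917.0 → σ = 177 MPa, n = 5.18
  option G: E = 407.3, α = 4.52, σ_y = 554.0 → σ = 121 MPa, n = 4.58
  option X: E = 10.60, α = 5.27, σ_y = 53.50 → σ = 3.67 MPa, n = 14.6
  option C: E = 328.0, α = 4.96, σ_y = 418.0 → σ = 107 MPa, n = 3.91
Smallest n: option A with n = 2.10.

option A, n = 2.10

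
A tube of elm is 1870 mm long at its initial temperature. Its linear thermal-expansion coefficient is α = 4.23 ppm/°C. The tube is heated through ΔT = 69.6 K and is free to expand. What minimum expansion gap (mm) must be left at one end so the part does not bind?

ΔL = α·L₀·ΔT = 4.23×10⁻⁶ × 1870 mm × 69.60 K = 0.551 mm.

0.551 mm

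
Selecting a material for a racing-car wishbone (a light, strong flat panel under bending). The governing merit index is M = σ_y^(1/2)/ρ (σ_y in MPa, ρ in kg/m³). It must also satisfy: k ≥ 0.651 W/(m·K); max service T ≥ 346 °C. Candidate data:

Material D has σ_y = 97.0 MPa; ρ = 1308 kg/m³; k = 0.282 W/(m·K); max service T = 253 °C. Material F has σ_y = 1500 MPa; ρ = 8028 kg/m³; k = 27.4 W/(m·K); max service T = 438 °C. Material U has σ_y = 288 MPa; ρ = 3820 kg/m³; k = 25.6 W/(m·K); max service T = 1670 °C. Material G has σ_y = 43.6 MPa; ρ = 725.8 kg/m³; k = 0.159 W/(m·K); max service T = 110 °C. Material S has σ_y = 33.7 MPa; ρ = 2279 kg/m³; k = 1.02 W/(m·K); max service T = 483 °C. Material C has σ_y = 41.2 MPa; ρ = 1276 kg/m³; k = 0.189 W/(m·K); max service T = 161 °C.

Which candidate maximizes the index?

Screen on constraints: k ≥ 0.651 W/(m·K); max service T ≥ 346 °C. Survivors: material F, material U, material S.
Computing M directly (units already consistent):
  material F: M = 4.82×10⁻³
  material U: M = 4.44×10⁻³
  material S: M = 2.55×10⁻³
Highest index: material F.

material F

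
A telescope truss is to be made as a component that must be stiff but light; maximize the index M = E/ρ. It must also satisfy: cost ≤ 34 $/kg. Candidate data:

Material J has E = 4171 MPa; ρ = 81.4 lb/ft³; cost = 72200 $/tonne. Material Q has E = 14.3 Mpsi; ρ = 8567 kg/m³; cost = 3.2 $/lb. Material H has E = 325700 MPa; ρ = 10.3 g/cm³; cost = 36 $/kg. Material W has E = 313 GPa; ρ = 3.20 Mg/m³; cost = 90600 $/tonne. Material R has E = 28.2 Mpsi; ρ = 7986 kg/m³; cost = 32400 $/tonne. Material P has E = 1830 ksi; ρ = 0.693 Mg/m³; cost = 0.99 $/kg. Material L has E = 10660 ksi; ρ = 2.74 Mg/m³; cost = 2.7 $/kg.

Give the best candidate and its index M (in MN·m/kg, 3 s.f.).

material L, M = 26.8 MN·m/kg

Screen on constraints: cost ≤ 34 $/kg. Survivors: material Q, material R, material P, material L.
Normalizing units and computing the index:
  material Q: E = 98.60 GPa, ρ = 8567 kg/m³
  material R: E = 194.4 GPa, ρ = 7986 kg/m³
  material P: E = 12.62 GPa, ρ = 693.0 kg/m³
  material L: E = 73.50 GPa, ρ = 2740 kg/m³
  material L: M = 26.8 MN·m/kg
  material R: M = 24.3 MN·m/kg
  material P: M = 18.2 MN·m/kg
  material Q: M = 11.5 MN·m/kg
Material L has the largest M.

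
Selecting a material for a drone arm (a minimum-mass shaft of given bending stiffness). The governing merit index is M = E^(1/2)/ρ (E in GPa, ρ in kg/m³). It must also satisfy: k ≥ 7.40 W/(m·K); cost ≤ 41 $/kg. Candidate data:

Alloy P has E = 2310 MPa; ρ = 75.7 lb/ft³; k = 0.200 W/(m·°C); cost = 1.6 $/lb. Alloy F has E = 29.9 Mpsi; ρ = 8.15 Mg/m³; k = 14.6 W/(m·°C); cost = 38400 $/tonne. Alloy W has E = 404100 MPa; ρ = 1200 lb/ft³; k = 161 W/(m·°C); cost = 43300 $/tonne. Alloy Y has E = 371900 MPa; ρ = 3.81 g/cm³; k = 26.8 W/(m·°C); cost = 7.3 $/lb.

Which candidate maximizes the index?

Screen on constraints: k ≥ 7.40 W/(m·K); cost ≤ 41 $/kg. Survivors: alloy F, alloy Y.
Convert each candidate to consistent units, then evaluate M:
  alloy F: E = 206.2 GPa, ρ = 8150 kg/m³
  alloy Y: E = 371.9 GPa, ρ = 3810 kg/m³
  alloy Y: M = 5.06×10⁻³
  alloy F: M = 1.76×10⁻³
Alloy Y ranks first.

alloy Y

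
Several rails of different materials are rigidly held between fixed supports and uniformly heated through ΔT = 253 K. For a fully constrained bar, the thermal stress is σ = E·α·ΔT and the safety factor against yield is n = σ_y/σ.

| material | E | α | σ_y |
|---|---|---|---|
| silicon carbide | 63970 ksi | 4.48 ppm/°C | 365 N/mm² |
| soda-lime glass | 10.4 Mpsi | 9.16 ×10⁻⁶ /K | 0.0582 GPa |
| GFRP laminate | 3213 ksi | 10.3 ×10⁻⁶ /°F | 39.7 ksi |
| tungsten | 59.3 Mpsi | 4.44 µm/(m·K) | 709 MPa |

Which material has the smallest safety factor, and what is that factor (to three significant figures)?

soda-lime glass, n = 0.350

Per material, after unit conversion:
  silicon carbide: E = 441.1, α = 4.48, σ_y = 365.0 → σ = 500 MPa, n = 0.730
  soda-lime glass: E = 71.71, α = 9.16, σ_y = 58.20 → σ = 166 MPa, n = 0.350
  GFRP laminate: E = 22.15, α = 18.5, σ_y = 273.7 → σ = 104 MPa, n = 2.63
  tungsten: E = 408.9, α = 4.44, σ_y = 709.0 → σ = 459 MPa, n = 1.54
Soda-lime glass has the lowest safety factor, n = 0.350.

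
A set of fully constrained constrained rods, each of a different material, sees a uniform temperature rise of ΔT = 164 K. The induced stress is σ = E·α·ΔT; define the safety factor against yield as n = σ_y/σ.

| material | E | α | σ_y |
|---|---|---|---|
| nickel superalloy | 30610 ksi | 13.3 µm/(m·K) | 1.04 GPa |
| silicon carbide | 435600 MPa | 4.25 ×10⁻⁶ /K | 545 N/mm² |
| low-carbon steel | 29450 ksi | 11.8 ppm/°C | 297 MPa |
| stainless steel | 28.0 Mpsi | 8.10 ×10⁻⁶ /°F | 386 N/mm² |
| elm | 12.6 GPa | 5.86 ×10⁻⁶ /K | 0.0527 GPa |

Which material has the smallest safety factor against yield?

Per material, after unit conversion:
  nickel superalloy: E = 211.0, α = 13.3, σ_y = 1040 → σ = 460 MPa, n = 2.26
  silicon carbide: E = 435.6, α = 4.25, σ_y = 545.0 → σ = 304 MPa, n = 1.80
  low-carbon steel: E = 203.1, α = 11.8, σ_y = 297.0 → σ = 393 MPa, n = 0.756
  stainless steel: E = 193.1, α = 14.6, σ_y = 386.0 → σ = 462 MPa, n = 0.836
  elm: E = 12.60, α = 5.86, σ_y = 52.70 → σ = 12.1 MPa, n = 4.35
Smallest n: low-carbon steel with n = 0.756.

low-carbon steel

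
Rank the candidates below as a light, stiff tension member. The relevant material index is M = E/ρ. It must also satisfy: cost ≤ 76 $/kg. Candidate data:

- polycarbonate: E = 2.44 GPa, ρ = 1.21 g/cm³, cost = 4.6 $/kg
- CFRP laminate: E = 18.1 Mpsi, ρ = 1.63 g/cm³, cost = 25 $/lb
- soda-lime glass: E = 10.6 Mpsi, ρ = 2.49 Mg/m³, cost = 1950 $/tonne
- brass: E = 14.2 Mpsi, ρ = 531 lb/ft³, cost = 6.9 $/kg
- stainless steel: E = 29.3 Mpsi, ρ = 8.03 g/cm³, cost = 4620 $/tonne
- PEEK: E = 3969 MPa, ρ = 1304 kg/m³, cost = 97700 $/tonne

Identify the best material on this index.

CFRP laminate

Screen on constraints: cost ≤ 76 $/kg. Survivors: polycarbonate, CFRP laminate, soda-lime glass, brass, stainless steel.
Convert each candidate to consistent units, then evaluate M:
  polycarbonate: E = 2.440 GPa, ρ = 1210 kg/m³
  CFRP laminate: E = 124.8 GPa, ρ = 1630 kg/m³
  soda-lime glass: E = 73.08 GPa, ρ = 2490 kg/m³
  brass: E = 97.91 GPa, ρ = 8506 kg/m³
  stainless steel: E = 202.0 GPa, ρ = 8030 kg/m³
  CFRP laminate: M = 76.6 MN·m/kg
  soda-lime glass: M = 29.4 MN·m/kg
  stainless steel: M = 25.2 MN·m/kg
  brass: M = 11.5 MN·m/kg
  polycarbonate: M = 2.02 MN·m/kg
CFRP laminate ranks first.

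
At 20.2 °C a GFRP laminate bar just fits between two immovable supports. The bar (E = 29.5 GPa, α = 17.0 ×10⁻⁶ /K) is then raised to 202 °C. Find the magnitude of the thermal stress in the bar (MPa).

ΔT = 181.8 K. Constrained thermal stress σ = E·α·ΔT = 29.50×10³ MPa × 17.0×10⁻⁶ × 181.8 = 91.2 MPa (compressive).

91.2 MPa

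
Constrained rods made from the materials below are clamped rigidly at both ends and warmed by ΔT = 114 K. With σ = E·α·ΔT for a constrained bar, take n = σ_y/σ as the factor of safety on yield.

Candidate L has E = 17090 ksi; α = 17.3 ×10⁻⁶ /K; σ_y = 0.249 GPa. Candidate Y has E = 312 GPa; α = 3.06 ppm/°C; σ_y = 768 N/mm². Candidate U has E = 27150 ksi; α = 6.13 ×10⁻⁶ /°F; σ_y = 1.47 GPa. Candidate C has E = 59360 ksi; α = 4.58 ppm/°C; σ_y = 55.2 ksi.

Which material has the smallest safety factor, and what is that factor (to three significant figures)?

candidate L, n = 1.07

With everything in SI (GPa, ×10⁻⁶/K, MPa):
  candidate L: E = 117.8, α = 17.3, σ_y = 249.0 → σ = 232 MPa, n = 1.07
  candidate Y: E = 312.0, α = 3.06, σ_y = 768.0 → σ = 109 MPa, n = 7.06
  candidate U: E = 187.2, α = 11.0, σ_y = 1470 → σ = 235 MPa, n = 6.24
  candidate C: E = 409.3, α = 4.58, σ_y = 380.6 → σ = 214 MPa, n = 1.78
Smallest n: candidate L with n = 1.07.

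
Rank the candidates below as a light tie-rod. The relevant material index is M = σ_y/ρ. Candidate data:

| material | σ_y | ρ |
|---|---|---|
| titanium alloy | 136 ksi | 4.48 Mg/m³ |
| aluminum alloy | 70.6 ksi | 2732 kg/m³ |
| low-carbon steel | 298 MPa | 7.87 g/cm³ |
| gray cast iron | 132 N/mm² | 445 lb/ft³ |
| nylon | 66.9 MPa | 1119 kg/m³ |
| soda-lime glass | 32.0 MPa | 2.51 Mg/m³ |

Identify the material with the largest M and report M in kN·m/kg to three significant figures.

titanium alloy, M = 209 kN·m/kg

Putting every candidate on a common basis:
  titanium alloy: σ_y = 937.7 MPa, ρ = 4480 kg/m³
  aluminum alloy: σ_y = 486.8 MPa, ρ = 2732 kg/m³
  low-carbon steel: σ_y = 298.0 MPa, ρ = 7870 kg/m³
  gray cast iron: σ_y = 132.0 MPa, ρ = 7128 kg/m³
  nylon: σ_y = 66.90 MPa, ρ = 1119 kg/m³
  soda-lime glass: σ_y = 32.00 MPa, ρ = 2510 kg/m³
  titanium alloy: M = 209 kN·m/kg
  aluminum alloy: M = 178 kN·m/kg
  nylon: M = 59.8 kN·m/kg
  low-carbon steel: M = 37.9 kN·m/kg
  gray cast iron: M = 18.5 kN·m/kg
  soda-lime glass: M = 12.7 kN·m/kg
Titanium alloy has the largest M.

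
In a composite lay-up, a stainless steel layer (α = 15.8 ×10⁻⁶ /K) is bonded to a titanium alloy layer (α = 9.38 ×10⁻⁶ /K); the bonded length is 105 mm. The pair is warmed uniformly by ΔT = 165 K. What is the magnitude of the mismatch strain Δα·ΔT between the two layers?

1.06×10⁻³

Δα = |15.8 − 9.38|×10⁻⁶/K = 6.42×10⁻⁶/K.
Mismatch strain = Δα·ΔT = 6.42×10⁻⁶ × 165.0 = 1.06×10⁻³.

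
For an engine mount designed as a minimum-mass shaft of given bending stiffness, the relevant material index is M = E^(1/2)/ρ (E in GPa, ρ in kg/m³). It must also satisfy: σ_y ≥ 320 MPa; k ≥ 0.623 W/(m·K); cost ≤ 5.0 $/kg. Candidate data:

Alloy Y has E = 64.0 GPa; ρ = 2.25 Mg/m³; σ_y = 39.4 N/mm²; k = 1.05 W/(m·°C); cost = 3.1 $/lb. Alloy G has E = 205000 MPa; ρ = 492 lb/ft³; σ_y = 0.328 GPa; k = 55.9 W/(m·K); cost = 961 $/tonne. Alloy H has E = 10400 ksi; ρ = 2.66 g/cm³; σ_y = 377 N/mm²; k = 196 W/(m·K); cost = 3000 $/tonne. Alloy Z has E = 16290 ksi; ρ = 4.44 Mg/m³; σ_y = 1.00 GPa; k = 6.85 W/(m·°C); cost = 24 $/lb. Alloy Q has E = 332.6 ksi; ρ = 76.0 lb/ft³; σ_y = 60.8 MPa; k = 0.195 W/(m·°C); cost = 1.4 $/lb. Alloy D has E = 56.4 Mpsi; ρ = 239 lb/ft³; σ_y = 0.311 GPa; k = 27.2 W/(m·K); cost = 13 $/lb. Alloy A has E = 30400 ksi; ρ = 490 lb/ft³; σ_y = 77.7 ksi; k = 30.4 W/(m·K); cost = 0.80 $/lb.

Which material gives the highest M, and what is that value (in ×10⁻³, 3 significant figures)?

Screen on constraints: σ_y ≥ 320 MPa; k ≥ 0.623 W/(m·K); cost ≤ 5.0 $/kg. Survivors: alloy G, alloy H, alloy A.
Normalizing units and computing the index:
  alloy G: E = 205.0 GPa, ρ = 7881 kg/m³
  alloy H: E = 71.71 GPa, ρ = 2660 kg/m³
  alloy A: E = 209.6 GPa, ρ = 7849 kg/m³
  alloy H: M = 3.18×10⁻³
  alloy A: M = 1.84×10⁻³
  alloy G: M = 1.82×10⁻³
The maximum is for alloy H.

alloy H, M = 3.18×10⁻³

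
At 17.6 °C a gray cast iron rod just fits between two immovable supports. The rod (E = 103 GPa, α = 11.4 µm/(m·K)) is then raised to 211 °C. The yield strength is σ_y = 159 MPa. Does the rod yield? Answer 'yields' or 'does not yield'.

yields

ΔT = 193.4 K. Constrained thermal stress σ = E·α·ΔT = 103.0×10³ MPa × 11.4×10⁻⁶ × 193.4 = 227 MPa (compressive).
Compare to σ_y = 159 MPa: σ ≥ σ_y, so it yields.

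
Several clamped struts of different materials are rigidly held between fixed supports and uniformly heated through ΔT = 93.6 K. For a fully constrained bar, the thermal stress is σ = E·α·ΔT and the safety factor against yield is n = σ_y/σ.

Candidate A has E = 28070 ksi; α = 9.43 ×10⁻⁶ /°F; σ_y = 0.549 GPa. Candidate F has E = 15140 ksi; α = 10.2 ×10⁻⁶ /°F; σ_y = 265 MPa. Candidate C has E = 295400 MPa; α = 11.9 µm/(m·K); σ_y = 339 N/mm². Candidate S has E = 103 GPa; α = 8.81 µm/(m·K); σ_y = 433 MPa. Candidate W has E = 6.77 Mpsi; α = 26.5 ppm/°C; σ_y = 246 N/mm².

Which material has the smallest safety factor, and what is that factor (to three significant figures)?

candidate C, n = 1.03

With everything in SI (GPa, ×10⁻⁶/K, MPa):
  candidate A: E = 193.5, α = 17.0, σ_y = 549.0 → σ = 307 MPa, n = 1.79
  candidate F: E = 104.4, α = 18.4, σ_y = 265.0 → σ = 179 MPa, n = 1.48
  candidate C: E = 295.4, α = 11.9, σ_y = 339.0 → σ = 329 MPa, n = 1.03
  candidate S: E = 103.0, α = 8.81, σ_y = 433.0 → σ = 84.9 MPa, n = 5.10
  candidate W: E = 46.68, α = 26.5, σ_y = 246.0 → σ = 116 MPa, n = 2.12
Candidate C has the lowest safety factor, n = 1.03.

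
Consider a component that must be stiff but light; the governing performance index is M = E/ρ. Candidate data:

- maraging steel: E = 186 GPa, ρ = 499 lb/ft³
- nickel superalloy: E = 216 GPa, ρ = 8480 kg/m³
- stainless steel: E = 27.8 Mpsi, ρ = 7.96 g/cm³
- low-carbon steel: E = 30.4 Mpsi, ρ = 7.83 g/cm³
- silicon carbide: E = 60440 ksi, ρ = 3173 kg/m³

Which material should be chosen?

silicon carbide

Normalizing units and computing the index:
  maraging steel: E = 186.0 GPa, ρ = 7993 kg/m³
  nickel superalloy: E = 216.0 GPa, ρ = 8480 kg/m³
  stainless steel: E = 191.7 GPa, ρ = 7960 kg/m³
  low-carbon steel: E = 209.6 GPa, ρ = 7830 kg/m³
  silicon carbide: E = 416.7 GPa, ρ = 3173 kg/m³
  silicon carbide: M = 131 MN·m/kg
  low-carbon steel: M = 26.8 MN·m/kg
  nickel superalloy: M = 25.5 MN·m/kg
  stainless steel: M = 24.1 MN·m/kg
  maraging steel: M = 23.3 MN·m/kg
The maximum is for silicon carbide.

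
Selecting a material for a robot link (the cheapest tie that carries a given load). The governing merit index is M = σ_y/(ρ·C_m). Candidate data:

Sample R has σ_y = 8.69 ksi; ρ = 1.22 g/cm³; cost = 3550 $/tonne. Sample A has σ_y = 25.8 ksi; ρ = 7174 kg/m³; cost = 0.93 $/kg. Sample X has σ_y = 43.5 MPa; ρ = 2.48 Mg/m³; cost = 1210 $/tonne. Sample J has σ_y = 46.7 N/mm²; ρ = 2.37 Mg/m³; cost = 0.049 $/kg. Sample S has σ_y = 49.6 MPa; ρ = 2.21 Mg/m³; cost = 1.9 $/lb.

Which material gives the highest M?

Convert each candidate to consistent units, then evaluate M:
  sample R: σ_y = 59.92 MPa, ρ = 1220 kg/m³, cost = 3.550 $/kg
  sample A: σ_y = 177.9 MPa, ρ = 7174 kg/m³, cost = 0.9300 $/kg
  sample X: σ_y = 43.50 MPa, ρ = 2480 kg/m³, cost = 1.210 $/kg
  sample J: σ_y = 46.70 MPa, ρ = 2370 kg/m³, cost = 0.04900 $/kg
  sample S: σ_y = 49.60 MPa, ρ = 2210 kg/m³, cost = 4.189 $/kg
  sample J: M = 402 kN·m per $
  sample A: M = 26.7 kN·m per $
  sample X: M = 14.5 kN·m per $
  sample R: M = 13.8 kN·m per $
  sample S: M = 5.36 kN·m per $
The maximum is for sample J.

sample J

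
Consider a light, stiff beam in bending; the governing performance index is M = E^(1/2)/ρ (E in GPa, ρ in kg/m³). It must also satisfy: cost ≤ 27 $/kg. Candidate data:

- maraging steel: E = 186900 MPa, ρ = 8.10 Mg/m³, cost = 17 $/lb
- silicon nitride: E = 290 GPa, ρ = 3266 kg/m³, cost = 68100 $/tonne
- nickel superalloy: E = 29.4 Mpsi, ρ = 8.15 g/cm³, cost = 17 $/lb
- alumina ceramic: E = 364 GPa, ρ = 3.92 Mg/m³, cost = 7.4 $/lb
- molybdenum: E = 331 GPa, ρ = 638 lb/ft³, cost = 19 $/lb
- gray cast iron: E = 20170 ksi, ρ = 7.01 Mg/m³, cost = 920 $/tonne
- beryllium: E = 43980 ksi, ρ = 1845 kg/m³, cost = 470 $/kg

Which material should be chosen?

alumina ceramic

Screen on constraints: cost ≤ 27 $/kg. Survivors: alumina ceramic, gray cast iron.
In SI units:
  alumina ceramic: E = 364.0 GPa, ρ = 3920 kg/m³
  gray cast iron: E = 139.1 GPa, ρ = 7010 kg/m³
  alumina ceramic: M = 4.87×10⁻³
  gray cast iron: M = 1.68×10⁻³
Alumina ceramic has the largest M.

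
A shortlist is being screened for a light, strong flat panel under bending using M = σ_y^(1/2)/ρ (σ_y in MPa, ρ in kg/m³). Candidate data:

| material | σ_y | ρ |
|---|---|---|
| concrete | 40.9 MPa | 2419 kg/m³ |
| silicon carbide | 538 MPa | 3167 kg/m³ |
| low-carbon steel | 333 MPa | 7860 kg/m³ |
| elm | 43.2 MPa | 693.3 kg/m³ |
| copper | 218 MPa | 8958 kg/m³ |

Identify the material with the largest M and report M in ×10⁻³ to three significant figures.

Evaluate M for each candidate:
  elm: M = 9.48×10⁻³
  silicon carbide: M = 7.32×10⁻³
  concrete: M = 2.64×10⁻³
  low-carbon steel: M = 2.32×10⁻³
  copper: M = 1.65×10⁻³
Elm has the largest M.

elm, M = 9.48×10⁻³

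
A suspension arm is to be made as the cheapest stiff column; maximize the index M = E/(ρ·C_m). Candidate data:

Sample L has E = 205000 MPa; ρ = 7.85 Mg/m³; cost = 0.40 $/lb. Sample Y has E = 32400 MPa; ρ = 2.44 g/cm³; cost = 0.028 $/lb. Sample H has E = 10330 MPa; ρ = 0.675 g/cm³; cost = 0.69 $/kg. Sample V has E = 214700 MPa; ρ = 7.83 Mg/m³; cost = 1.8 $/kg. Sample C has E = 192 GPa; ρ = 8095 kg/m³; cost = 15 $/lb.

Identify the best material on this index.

sample Y

Convert each candidate to consistent units, then evaluate M:
  sample L: E = 205.0 GPa, ρ = 7850 kg/m³, cost = 0.8818 $/kg
  sample Y: E = 32.40 GPa, ρ = 2440 kg/m³, cost = 0.06173 $/kg
  sample H: E = 10.33 GPa, ρ = 675.0 kg/m³, cost = 0.6900 $/kg
  sample V: E = 214.7 GPa, ρ = 7830 kg/m³, cost = 1.800 $/kg
  sample C: E = 192.0 GPa, ρ = 8095 kg/m³, cost = 33.07 $/kg
  sample Y: M = 215 MN·m per $
  sample L: M = 29.6 MN·m per $
  sample H: M = 22.2 MN·m per $
  sample V: M = 15.2 MN·m per $
  sample C: M = 0.717 MN·m per $
Sample Y has the largest M.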